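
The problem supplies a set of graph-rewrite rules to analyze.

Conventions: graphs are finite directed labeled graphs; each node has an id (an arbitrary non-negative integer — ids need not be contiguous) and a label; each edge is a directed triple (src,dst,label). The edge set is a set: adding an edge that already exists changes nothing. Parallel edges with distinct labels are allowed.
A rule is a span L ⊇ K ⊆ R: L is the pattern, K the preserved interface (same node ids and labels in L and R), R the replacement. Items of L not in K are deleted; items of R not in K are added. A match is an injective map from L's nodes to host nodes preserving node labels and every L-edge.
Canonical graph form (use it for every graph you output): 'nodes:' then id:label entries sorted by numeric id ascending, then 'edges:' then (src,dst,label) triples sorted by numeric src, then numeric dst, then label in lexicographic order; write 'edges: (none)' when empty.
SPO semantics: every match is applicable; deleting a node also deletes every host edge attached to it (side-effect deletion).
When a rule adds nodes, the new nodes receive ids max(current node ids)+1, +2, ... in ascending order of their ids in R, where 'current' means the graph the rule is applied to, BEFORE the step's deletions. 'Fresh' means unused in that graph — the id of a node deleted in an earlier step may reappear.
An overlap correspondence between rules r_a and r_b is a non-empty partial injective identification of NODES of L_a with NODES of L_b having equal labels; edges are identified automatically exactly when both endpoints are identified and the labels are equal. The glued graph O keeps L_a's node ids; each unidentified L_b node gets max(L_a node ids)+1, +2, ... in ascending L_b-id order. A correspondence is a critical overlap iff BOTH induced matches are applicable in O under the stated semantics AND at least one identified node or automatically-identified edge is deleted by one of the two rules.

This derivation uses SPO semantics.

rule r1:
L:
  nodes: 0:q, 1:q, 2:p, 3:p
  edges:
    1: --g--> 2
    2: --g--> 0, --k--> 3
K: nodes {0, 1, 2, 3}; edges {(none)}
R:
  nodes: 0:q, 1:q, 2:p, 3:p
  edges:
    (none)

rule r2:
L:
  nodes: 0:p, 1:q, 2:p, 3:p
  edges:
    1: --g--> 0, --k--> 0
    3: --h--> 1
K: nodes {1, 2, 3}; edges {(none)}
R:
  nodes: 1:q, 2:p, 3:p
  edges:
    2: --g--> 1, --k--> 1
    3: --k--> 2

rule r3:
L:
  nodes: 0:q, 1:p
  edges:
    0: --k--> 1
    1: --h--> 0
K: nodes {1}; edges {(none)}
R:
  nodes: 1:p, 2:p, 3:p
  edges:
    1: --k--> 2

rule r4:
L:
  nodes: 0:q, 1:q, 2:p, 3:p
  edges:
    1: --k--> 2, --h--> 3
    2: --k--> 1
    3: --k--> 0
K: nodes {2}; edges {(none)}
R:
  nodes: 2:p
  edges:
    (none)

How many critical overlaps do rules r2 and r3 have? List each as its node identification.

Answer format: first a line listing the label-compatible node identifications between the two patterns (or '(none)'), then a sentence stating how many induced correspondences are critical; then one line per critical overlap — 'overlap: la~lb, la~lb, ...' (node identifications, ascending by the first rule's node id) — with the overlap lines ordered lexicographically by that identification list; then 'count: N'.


label-compatible node identifications between L(r2) and L(r3): 0~1, 1~0, 2~1, 3~1
5 of the induced correspondences are critical overlaps of r2 and r3.
overlap: 0~1
overlap: 0~1, 1~0
overlap: 1~0
overlap: 1~0, 2~1
overlap: 1~0, 3~1
count: 5


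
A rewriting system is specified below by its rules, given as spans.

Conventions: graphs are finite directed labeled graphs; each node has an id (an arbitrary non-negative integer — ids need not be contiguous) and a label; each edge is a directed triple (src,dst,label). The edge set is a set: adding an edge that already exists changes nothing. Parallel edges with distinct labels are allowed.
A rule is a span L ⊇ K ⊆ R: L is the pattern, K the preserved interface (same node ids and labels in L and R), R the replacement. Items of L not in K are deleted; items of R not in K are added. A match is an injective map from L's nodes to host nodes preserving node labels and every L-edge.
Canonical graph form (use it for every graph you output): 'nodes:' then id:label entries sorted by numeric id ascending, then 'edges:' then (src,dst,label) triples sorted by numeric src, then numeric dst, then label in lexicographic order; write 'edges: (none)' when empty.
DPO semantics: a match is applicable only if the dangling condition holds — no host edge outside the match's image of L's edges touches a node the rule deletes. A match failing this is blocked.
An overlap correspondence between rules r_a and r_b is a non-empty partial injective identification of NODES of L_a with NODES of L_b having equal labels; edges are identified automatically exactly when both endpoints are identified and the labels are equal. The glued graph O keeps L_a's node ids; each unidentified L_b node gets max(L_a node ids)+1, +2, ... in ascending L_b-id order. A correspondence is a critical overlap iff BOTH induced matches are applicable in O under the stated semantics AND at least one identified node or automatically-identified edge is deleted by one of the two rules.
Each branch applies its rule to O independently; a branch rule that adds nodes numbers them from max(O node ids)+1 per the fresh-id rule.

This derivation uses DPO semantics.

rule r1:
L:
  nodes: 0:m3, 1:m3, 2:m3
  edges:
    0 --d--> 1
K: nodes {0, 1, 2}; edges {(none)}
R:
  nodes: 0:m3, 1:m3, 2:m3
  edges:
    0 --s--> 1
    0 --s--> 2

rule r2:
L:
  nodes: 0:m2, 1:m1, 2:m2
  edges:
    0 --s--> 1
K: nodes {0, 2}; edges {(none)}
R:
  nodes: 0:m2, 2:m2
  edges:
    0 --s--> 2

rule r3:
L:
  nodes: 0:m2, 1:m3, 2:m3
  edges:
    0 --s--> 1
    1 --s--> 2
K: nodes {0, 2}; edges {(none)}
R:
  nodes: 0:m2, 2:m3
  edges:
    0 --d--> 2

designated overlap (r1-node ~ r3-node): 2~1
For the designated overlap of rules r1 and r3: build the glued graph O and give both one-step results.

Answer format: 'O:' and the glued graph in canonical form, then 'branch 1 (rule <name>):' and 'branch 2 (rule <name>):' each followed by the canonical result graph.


O:
nodes: 0:m3, 1:m3, 2:m3, 3:m2, 4:m3
edges: (0,1,d); (2,4,s); (3,2,s)
branch 1 (rule r1):
nodes: 0:m3, 1:m3, 2:m3, 3:m2, 4:m3
edges: (0,1,s); (0,2,s); (2,4,s); (3,2,s)
branch 2 (rule r3):
nodes: 0:m3, 1:m3, 3:m2, 4:m3
edges: (0,1,d); (3,4,d)


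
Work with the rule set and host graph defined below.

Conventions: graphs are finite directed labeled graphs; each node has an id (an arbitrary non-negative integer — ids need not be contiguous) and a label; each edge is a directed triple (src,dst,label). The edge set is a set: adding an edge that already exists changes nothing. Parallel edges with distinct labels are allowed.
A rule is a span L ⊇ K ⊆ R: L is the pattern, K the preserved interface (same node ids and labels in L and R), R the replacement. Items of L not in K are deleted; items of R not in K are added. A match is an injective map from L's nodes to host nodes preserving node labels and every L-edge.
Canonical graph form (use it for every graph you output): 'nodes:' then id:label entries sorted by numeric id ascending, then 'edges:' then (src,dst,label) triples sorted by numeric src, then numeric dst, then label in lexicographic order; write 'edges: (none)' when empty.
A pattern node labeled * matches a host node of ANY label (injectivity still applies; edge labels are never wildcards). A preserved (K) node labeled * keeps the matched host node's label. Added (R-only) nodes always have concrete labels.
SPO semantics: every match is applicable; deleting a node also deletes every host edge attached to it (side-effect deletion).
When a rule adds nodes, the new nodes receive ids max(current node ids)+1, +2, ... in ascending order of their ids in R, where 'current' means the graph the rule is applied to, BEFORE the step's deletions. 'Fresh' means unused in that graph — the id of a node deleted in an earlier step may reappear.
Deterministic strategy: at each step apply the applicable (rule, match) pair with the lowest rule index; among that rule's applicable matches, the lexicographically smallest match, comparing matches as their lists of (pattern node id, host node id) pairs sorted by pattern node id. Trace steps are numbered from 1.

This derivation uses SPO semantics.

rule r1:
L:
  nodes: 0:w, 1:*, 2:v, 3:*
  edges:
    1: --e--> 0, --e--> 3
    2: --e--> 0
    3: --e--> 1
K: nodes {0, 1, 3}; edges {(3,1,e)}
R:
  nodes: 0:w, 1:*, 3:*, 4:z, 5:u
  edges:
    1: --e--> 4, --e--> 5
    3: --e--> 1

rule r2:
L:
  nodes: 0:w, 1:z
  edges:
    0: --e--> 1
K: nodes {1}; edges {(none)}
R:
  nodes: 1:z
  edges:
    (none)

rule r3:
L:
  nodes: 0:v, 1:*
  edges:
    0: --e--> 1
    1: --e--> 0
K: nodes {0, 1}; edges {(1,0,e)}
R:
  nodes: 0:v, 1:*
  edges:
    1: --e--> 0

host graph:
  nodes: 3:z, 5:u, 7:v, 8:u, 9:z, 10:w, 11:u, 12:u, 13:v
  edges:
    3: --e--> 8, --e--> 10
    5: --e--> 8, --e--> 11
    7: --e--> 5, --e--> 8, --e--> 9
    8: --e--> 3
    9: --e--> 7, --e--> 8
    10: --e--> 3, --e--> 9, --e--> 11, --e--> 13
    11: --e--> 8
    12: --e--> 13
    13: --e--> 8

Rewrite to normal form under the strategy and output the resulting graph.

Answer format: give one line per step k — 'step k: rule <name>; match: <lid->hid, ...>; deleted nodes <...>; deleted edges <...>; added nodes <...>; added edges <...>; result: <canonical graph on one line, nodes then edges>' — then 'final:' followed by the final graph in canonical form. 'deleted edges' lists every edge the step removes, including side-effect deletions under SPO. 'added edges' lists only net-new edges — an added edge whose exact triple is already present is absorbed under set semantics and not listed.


step 1: rule r2; match: 0->10, 1->3; deleted nodes 10; deleted edges (3,10,e); (10,3,e); (10,9,e); (10,11,e); (10,13,e); added nodes (none); added edges (none); result: nodes: 3:z, 5:u, 7:v, 8:u, 9:z, 11:u, 12:u, 13:v edges: (3,8,e); (5,8,e); (5,11,e); (7,5,e); (7,8,e); (7,9,e); (8,3,e); (9,7,e); (9,8,e); (11,8,e); (12,13,e); (13,8,e)
step 2: rule r3; match: 0->7, 1->9; deleted nodes (none); deleted edges (7,9,e); added nodes (none); added edges (none); result: nodes: 3:z, 5:u, 7:v, 8:u, 9:z, 11:u, 12:u, 13:v edges: (3,8,e); (5,8,e); (5,11,e); (7,5,e); (7,8,e); (8,3,e); (9,7,e); (9,8,e); (11,8,e); (12,13,e); (13,8,e)
final:
nodes: 3:z, 5:u, 7:v, 8:u, 9:z, 11:u, 12:u, 13:v
edges: (3,8,e); (5,8,e); (5,11,e); (7,5,e); (7,8,e); (8,3,e); (9,7,e); (9,8,e); (11,8,e); (12,13,e); (13,8,e)


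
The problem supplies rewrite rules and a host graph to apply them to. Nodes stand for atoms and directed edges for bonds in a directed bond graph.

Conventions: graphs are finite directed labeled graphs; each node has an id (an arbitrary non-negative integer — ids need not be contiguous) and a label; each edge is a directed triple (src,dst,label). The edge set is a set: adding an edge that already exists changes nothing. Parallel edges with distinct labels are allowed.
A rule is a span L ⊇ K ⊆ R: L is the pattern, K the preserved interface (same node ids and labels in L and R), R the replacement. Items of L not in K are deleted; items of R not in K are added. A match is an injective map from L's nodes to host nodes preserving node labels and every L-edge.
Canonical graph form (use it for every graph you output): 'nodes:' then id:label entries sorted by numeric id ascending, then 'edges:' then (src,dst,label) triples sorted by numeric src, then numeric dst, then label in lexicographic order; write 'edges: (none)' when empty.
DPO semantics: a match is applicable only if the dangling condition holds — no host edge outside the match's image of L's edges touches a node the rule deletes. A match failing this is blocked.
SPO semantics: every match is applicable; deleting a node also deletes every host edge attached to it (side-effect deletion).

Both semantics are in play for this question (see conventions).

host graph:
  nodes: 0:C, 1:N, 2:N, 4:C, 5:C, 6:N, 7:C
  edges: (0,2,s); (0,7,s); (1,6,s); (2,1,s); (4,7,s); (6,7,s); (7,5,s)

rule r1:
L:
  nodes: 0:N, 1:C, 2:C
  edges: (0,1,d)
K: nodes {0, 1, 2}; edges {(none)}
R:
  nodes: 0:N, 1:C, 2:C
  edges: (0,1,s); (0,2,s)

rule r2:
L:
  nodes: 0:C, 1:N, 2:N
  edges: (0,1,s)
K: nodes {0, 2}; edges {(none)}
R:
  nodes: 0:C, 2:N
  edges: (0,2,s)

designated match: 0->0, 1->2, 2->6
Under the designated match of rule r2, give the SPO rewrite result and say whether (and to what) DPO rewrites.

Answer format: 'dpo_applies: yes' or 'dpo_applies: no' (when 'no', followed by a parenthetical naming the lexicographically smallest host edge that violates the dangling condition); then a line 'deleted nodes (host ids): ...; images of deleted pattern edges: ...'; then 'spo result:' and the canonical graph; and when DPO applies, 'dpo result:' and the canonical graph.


dpo_applies: no
(the rule deletes node 2, which keeps host edge (2,1,s) outside the match image — the dangling condition fails, DPO blocks; SPO proceeds and side-deletes such edges)
deleted nodes (host ids): 2; images of deleted pattern edges: (0,2,s)
spo result:
nodes: 0:C, 1:N, 4:C, 5:C, 6:N, 7:C
edges: (0,6,s); (0,7,s); (1,6,s); (4,7,s); (6,7,s); (7,5,s)


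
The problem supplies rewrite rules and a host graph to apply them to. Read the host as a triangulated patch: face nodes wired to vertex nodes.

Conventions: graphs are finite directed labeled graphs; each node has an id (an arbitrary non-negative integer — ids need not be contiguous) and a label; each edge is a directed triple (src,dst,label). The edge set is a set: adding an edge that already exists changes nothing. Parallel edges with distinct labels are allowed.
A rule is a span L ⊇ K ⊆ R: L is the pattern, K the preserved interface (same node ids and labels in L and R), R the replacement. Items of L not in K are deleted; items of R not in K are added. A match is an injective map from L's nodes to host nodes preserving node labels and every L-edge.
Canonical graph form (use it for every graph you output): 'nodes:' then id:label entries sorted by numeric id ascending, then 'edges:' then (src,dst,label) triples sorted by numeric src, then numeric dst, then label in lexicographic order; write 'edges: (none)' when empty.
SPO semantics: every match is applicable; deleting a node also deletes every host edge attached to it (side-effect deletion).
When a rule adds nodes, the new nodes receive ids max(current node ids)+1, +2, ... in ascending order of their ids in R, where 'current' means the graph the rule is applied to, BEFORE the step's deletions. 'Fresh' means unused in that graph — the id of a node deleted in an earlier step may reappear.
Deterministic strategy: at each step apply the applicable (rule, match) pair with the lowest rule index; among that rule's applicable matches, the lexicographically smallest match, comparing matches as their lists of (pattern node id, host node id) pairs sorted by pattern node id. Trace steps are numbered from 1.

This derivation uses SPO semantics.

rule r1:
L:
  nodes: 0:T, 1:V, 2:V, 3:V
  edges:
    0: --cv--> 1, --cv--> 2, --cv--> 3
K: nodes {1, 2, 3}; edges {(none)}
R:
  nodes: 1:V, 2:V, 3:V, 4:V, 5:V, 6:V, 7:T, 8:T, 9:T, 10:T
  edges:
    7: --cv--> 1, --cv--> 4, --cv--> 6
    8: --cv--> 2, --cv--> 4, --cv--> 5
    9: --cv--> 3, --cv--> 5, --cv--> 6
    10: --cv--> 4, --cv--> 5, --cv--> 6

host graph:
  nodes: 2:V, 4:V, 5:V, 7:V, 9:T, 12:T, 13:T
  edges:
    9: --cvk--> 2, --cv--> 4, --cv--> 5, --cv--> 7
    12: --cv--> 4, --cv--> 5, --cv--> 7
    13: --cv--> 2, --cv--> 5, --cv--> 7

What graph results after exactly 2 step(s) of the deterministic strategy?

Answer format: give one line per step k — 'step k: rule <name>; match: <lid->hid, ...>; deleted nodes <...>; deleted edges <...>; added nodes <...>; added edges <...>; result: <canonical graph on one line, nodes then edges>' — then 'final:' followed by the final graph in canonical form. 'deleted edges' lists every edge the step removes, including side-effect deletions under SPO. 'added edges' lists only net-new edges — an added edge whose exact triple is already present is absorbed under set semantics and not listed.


step 1: rule r1; match: 0->9, 1->4, 2->5, 3->7; deleted nodes 9; deleted edges (9,2,cvk); (9,4,cv); (9,5,cv); (9,7,cv); added nodes 14, 15, 16, 17, 18, 19, 20; added edges (17,4,cv); (17,14,cv); (17,16,cv); (18,5,cv); (18,14,cv); (18,15,cv); (19,7,cv); (19,15,cv); (19,16,cv); (20,14,cv); (20,15,cv); (20,16,cv); result: nodes: 2:V, 4:V, 5:V, 7:V, 12:T, 13:T, 14:V, 15:V, 16:V, 17:T, 18:T, 19:T, 20:T edges: (12,4,cv); (12,5,cv); (12,7,cv); (13,2,cv); (13,5,cv); (13,7,cv); (17,4,cv); (17,14,cv); (17,16,cv); (18,5,cv); (18,14,cv); (18,15,cv); (19,7,cv); (19,15,cv); (19,16,cv); (20,14,cv); (20,15,cv); (20,16,cv)
step 2: rule r1; match: 0->12, 1->4, 2->5, 3->7; deleted nodes 12; deleted edges (12,4,cv); (12,5,cv); (12,7,cv); added nodes 21, 22, 23, 24, 25, 26, 27; added edges (24,4,cv); (24,21,cv); (24,23,cv); (25,5,cv); (25,21,cv); (25,22,cv); (26,7,cv); (26,22,cv); (26,23,cv); (27,21,cv); (27,22,cv); (27,23,cv); result: nodes: 2:V, 4:V, 5:V, 7:V, 13:T, 14:V, 15:V, 16:V, 17:T, 18:T, 19:T, 20:T, 21:V, 22:V, 23:V, 24:T, 25:T, 26:T, 27:T edges: (13,2,cv); (13,5,cv); (13,7,cv); (17,4,cv); (17,14,cv); (17,16,cv); (18,5,cv); (18,14,cv); (18,15,cv); (19,7,cv); (19,15,cv); (19,16,cv); (20,14,cv); (20,15,cv); (20,16,cv); (24,4,cv); (24,21,cv); (24,23,cv); (25,5,cv); (25,21,cv); (25,22,cv); (26,7,cv); (26,22,cv); (26,23,cv); (27,21,cv); (27,22,cv); (27,23,cv)
final:
nodes: 2:V, 4:V, 5:V, 7:V, 13:T, 14:V, 15:V, 16:V, 17:T, 18:T, 19:T, 20:T, 21:V, 22:V, 23:V, 24:T, 25:T, 26:T, 27:T
edges: (13,2,cv); (13,5,cv); (13,7,cv); (17,4,cv); (17,14,cv); (17,16,cv); (18,5,cv); (18,14,cv); (18,15,cv); (19,7,cv); (19,15,cv); (19,16,cv); (20,14,cv); (20,15,cv); (20,16,cv); (24,4,cv); (24,21,cv); (24,23,cv); (25,5,cv); (25,21,cv); (25,22,cv); (26,7,cv); (26,22,cv); (26,23,cv); (27,21,cv); (27,22,cv); (27,23,cv)


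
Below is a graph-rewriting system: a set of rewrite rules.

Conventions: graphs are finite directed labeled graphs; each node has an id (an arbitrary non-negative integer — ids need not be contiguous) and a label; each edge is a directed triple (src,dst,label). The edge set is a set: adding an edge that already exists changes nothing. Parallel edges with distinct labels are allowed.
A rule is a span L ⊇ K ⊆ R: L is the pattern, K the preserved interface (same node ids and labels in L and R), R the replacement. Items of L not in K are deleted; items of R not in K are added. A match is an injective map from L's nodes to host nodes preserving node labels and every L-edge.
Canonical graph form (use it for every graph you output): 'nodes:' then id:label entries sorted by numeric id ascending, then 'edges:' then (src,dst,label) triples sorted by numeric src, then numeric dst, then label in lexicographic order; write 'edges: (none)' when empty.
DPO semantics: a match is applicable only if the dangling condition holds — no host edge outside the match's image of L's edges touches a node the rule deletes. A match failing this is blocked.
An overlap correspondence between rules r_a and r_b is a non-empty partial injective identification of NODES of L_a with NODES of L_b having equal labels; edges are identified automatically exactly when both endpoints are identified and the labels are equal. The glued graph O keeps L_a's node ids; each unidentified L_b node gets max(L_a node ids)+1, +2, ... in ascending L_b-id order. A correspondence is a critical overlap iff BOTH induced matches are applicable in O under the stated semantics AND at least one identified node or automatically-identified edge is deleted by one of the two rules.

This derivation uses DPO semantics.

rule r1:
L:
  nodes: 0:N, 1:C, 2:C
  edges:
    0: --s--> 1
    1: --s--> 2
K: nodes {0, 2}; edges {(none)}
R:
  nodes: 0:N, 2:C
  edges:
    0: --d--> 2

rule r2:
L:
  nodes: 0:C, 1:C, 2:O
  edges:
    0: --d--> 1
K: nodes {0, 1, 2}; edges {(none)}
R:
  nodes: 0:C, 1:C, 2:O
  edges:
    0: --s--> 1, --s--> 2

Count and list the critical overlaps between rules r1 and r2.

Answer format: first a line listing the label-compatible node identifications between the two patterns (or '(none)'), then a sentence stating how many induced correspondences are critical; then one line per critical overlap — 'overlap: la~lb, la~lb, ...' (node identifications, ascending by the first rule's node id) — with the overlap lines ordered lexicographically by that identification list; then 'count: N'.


label-compatible node identifications between L(r1) and L(r2): 1~0, 1~1, 2~0, 2~1
0 of the induced correspondences are critical overlaps of r1 and r2.
count: 0


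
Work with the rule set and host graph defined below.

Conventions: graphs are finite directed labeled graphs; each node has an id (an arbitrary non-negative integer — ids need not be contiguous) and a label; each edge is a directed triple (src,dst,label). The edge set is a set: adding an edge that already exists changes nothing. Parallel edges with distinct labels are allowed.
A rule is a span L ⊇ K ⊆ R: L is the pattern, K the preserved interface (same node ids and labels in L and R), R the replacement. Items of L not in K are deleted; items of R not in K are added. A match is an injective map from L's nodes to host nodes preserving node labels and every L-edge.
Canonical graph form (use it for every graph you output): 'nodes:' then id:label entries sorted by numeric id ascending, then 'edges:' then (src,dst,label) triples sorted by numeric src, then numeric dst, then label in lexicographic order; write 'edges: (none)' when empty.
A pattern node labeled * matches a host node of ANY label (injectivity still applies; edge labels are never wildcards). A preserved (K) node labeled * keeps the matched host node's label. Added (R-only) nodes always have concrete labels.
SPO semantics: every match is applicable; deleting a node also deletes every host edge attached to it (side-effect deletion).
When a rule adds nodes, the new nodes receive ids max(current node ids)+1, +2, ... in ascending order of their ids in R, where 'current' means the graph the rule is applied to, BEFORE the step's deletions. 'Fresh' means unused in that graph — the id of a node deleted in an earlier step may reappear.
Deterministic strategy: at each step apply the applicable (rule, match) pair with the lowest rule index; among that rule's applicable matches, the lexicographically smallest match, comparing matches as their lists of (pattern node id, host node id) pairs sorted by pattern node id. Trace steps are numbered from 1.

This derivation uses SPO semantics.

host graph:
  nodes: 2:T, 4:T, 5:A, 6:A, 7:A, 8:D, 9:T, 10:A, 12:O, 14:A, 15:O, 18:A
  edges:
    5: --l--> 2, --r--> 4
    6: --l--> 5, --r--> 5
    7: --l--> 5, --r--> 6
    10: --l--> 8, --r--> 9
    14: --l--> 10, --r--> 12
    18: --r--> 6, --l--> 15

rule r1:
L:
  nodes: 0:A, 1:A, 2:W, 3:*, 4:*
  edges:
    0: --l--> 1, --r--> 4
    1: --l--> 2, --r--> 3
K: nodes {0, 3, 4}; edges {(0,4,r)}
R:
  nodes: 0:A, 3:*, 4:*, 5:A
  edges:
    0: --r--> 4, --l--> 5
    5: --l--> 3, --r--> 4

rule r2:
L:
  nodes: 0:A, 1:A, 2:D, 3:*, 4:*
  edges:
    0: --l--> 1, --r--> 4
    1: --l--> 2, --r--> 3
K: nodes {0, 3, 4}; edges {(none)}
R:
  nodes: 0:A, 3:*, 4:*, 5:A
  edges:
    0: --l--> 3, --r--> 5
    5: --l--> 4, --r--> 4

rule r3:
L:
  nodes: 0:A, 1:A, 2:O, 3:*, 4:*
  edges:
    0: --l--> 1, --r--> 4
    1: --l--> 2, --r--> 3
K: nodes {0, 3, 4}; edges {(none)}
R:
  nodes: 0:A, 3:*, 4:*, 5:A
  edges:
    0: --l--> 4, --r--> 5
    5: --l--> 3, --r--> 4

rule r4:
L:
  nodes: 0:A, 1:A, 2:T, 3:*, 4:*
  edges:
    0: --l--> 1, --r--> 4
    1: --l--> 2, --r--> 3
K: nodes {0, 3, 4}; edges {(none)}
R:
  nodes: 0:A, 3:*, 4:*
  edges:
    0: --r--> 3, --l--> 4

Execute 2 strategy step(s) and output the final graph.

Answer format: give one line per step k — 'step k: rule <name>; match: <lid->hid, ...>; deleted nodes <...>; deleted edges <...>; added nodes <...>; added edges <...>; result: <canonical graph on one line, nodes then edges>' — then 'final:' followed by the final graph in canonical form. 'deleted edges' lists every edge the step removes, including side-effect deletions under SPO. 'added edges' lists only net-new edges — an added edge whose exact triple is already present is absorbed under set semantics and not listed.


step 1: rule r2; match: 0->14, 1->10, 2->8, 3->9, 4->12; deleted nodes 8, 10; deleted edges (10,8,l); (10,9,r); (14,10,l); (14,12,r); added nodes 19; added edges (14,9,l); (14,19,r); (19,12,l); (19,12,r); result: nodes: 2:T, 4:T, 5:A, 6:A, 7:A, 9:T, 12:O, 14:A, 15:O, 18:A, 19:A edges: (5,2,l); (5,4,r); (6,5,l); (6,5,r); (7,5,l); (7,6,r); (14,9,l); (14,19,r); (18,6,r); (18,15,l); (19,12,l); (19,12,r)
step 2: rule r4; match: 0->7, 1->5, 2->2, 3->4, 4->6; deleted nodes 2, 5; deleted edges (5,2,l); (5,4,r); (6,5,l); (6,5,r); (7,5,l); (7,6,r); added nodes (none); added edges (7,4,r); (7,6,l); result: nodes: 4:T, 6:A, 7:A, 9:T, 12:O, 14:A, 15:O, 18:A, 19:A edges: (7,4,r); (7,6,l); (14,9,l); (14,19,r); (18,6,r); (18,15,l); (19,12,l); (19,12,r)
final:
nodes: 4:T, 6:A, 7:A, 9:T, 12:O, 14:A, 15:O, 18:A, 19:A
edges: (7,4,r); (7,6,l); (14,9,l); (14,19,r); (18,6,r); (18,15,l); (19,12,l); (19,12,r)


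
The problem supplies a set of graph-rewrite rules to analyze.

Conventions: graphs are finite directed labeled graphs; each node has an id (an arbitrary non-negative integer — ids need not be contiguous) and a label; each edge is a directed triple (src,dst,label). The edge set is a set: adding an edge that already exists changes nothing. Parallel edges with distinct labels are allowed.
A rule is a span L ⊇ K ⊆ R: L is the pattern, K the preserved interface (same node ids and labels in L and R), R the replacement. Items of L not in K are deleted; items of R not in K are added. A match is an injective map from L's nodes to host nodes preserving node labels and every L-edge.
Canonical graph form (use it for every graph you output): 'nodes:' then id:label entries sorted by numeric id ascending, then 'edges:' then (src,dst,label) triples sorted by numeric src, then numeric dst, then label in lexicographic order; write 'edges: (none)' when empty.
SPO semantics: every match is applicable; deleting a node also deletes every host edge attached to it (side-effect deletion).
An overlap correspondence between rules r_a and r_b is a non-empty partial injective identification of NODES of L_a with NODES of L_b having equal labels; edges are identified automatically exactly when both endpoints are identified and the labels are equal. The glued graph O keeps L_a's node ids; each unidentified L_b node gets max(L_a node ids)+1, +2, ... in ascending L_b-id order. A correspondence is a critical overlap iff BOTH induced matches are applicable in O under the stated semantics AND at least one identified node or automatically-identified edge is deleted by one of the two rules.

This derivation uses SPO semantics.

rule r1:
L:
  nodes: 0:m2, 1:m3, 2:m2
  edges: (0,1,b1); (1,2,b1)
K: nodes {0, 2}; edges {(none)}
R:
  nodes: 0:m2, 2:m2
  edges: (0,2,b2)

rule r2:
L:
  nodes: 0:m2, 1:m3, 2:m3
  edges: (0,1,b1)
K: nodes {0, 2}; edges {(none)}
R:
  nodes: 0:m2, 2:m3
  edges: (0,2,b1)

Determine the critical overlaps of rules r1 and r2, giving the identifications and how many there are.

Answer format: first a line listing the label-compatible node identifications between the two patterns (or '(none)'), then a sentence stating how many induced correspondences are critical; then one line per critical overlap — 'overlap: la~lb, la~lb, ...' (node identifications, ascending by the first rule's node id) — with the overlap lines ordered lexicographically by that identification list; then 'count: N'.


label-compatible node identifications between L(r1) and L(r2): 0~0, 1~1, 1~2, 2~0
6 of the induced correspondences are critical overlaps of r1 and r2.
overlap: 0~0, 1~1
overlap: 0~0, 1~2
overlap: 1~1
overlap: 1~1, 2~0
overlap: 1~2
overlap: 1~2, 2~0
count: 6


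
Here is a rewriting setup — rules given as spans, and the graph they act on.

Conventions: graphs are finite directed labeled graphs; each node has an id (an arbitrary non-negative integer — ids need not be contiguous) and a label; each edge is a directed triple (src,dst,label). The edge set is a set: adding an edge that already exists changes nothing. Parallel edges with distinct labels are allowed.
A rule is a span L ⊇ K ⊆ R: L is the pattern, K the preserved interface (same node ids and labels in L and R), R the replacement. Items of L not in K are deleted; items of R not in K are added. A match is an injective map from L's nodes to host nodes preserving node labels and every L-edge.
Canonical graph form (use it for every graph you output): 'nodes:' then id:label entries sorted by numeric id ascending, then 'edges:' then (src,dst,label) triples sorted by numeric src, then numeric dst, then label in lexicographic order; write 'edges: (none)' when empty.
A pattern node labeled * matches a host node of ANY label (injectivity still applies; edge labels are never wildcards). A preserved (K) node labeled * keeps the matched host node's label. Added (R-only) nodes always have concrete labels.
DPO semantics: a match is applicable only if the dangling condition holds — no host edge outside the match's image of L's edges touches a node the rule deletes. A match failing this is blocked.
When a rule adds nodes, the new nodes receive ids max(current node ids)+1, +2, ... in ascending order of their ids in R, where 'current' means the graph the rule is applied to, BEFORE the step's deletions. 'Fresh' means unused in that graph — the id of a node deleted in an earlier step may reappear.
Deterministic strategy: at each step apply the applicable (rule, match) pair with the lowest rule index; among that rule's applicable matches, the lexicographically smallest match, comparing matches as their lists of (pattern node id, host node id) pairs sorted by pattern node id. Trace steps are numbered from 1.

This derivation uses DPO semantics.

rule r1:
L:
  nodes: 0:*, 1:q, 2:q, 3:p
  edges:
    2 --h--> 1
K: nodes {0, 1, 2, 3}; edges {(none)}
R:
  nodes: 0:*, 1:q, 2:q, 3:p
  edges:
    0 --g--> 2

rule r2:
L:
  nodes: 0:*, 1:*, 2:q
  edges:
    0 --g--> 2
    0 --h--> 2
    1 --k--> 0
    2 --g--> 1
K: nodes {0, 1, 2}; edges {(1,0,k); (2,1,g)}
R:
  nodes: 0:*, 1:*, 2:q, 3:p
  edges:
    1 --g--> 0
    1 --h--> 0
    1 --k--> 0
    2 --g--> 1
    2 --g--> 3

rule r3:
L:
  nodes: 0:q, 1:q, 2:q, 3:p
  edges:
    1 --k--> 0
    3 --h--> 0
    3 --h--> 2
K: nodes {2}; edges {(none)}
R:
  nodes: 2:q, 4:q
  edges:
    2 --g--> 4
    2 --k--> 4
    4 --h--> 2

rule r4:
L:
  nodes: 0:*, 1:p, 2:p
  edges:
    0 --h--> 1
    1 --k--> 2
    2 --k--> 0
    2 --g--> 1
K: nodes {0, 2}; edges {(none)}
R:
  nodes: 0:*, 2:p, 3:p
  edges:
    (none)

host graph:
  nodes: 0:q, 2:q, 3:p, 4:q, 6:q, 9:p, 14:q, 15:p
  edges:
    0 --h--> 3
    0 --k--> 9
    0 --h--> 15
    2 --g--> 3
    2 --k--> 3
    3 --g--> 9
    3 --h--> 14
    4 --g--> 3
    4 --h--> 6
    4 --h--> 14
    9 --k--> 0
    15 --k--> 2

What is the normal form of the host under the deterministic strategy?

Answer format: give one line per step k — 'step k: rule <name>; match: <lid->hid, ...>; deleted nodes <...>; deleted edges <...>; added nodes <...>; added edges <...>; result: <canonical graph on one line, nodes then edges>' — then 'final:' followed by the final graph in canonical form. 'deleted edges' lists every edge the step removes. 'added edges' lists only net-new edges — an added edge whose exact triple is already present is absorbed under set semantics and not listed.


step 1: rule r1; match: 0->0, 1->6, 2->4, 3->3; deleted nodes (none); deleted edges (4,6,h); added nodes (none); added edges (0,4,g); result: nodes: 0:q, 2:q, 3:p, 4:q, 6:q, 9:p, 14:q, 15:p edges: (0,3,h); (0,4,g); (0,9,k); (0,15,h); (2,3,g); (2,3,k); (3,9,g); (3,14,h); (4,3,g); (4,14,h); (9,0,k); (15,2,k)
step 2: rule r1; match: 0->0, 1->14, 2->4, 3->3; deleted nodes (none); deleted edges (4,14,h); added nodes (none); added edges (none); result: nodes: 0:q, 2:q, 3:p, 4:q, 6:q, 9:p, 14:q, 15:p edges: (0,3,h); (0,4,g); (0,9,k); (0,15,h); (2,3,g); (2,3,k); (3,9,g); (3,14,h); (4,3,g); (9,0,k); (15,2,k)
final:
nodes: 0:q, 2:q, 3:p, 4:q, 6:q, 9:p, 14:q, 15:p
edges: (0,3,h); (0,4,g); (0,9,k); (0,15,h); (2,3,g); (2,3,k); (3,9,g); (3,14,h); (4,3,g); (9,0,k); (15,2,k)


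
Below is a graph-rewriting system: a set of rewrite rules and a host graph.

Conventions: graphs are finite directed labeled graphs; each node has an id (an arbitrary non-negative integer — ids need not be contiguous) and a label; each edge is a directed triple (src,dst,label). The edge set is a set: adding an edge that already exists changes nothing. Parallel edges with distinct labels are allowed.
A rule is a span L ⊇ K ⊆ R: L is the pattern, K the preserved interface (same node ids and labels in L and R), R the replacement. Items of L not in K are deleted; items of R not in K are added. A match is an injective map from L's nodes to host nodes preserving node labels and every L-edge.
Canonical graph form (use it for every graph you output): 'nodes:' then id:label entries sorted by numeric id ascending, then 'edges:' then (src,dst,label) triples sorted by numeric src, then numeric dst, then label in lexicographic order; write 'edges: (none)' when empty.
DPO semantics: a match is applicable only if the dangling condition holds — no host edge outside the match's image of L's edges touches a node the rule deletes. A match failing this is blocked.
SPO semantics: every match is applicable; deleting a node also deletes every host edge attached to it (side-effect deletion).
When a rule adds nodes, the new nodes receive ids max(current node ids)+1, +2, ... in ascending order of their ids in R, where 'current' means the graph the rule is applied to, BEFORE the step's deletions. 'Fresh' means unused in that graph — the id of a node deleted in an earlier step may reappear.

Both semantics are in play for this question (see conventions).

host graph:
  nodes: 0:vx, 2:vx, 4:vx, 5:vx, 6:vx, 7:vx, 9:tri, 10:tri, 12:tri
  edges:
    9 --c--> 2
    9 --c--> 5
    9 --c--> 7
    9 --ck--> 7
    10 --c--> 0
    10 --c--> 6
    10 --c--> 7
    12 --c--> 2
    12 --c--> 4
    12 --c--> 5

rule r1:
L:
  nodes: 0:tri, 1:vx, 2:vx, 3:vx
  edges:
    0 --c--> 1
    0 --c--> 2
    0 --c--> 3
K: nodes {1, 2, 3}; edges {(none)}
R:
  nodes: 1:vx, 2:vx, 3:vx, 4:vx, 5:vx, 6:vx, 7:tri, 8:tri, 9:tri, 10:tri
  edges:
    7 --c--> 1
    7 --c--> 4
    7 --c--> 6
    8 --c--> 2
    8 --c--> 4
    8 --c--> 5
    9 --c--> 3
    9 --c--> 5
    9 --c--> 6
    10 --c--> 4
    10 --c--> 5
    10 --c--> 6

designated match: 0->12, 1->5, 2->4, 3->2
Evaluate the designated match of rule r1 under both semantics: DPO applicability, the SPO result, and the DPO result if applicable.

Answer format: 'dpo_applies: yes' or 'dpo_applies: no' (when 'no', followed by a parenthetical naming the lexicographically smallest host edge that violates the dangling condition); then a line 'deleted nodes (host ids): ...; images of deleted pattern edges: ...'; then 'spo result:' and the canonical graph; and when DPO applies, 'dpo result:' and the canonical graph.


dpo_applies: yes
deleted nodes (host ids): 12; images of deleted pattern edges: (12,2,c); (12,4,c); (12,5,c)
spo result:
nodes: 0:vx, 2:vx, 4:vx, 5:vx, 6:vx, 7:vx, 9:tri, 10:tri, 13:vx, 14:vx, 15:vx, 16:tri, 17:tri, 18:tri, 19:tri
edges: (9,2,c); (9,5,c); (9,7,c); (9,7,ck); (10,0,c); (10,6,c); (10,7,c); (16,5,c); (16,13,c); (16,15,c); (17,4,c); (17,13,c); (17,14,c); (18,2,c); (18,14,c); (18,15,c); (19,13,c); (19,14,c); (19,15,c)
dpo result:
nodes: 0:vx, 2:vx, 4:vx, 5:vx, 6:vx, 7:vx, 9:tri, 10:tri, 13:vx, 14:vx, 15:vx, 16:tri, 17:tri, 18:tri, 19:tri
edges: (9,2,c); (9,5,c); (9,7,c); (9,7,ck); (10,0,c); (10,6,c); (10,7,c); (16,5,c); (16,13,c); (16,15,c); (17,4,c); (17,13,c); (17,14,c); (18,2,c); (18,14,c); (18,15,c); (19,13,c); (19,14,c); (19,15,c)


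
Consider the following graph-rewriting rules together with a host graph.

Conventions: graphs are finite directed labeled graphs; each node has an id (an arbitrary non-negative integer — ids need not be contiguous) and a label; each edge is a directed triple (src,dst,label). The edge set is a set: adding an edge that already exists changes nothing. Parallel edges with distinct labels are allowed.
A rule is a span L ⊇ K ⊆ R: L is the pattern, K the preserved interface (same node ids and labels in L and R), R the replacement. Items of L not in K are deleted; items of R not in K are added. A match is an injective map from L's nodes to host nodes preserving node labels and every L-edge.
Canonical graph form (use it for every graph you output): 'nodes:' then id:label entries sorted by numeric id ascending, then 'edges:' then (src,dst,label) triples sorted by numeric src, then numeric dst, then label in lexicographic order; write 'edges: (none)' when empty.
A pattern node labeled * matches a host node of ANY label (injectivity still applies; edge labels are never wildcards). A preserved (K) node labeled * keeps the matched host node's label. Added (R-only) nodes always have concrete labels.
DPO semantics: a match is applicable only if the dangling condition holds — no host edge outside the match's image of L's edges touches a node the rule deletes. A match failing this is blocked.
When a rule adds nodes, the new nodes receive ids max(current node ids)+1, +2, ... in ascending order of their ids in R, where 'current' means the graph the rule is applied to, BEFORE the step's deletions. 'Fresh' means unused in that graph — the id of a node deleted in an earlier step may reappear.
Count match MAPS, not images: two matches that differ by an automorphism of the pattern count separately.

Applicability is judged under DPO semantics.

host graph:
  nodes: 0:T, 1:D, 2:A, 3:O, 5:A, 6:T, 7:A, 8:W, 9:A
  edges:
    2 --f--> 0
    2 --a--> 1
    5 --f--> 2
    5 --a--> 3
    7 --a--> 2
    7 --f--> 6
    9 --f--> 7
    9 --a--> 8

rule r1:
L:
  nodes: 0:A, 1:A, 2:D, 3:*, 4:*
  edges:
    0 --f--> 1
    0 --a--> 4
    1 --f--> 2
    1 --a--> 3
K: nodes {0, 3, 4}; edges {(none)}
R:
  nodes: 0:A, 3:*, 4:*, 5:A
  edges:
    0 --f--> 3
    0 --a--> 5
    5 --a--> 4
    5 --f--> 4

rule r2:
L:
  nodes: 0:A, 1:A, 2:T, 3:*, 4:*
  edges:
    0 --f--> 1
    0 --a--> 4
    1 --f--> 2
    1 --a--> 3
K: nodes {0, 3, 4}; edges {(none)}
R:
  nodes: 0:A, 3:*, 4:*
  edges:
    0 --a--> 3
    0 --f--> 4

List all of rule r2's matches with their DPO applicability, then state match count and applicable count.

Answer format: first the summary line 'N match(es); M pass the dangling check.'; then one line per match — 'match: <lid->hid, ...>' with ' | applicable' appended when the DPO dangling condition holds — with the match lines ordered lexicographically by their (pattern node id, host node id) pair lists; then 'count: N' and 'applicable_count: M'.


2 match(es); 1 pass the dangling check.
match: 0->5, 1->2, 2->0, 3->1, 4->3
match: 0->9, 1->7, 2->6, 3->2, 4->8 | applicable
count: 2
applicable_count: 1


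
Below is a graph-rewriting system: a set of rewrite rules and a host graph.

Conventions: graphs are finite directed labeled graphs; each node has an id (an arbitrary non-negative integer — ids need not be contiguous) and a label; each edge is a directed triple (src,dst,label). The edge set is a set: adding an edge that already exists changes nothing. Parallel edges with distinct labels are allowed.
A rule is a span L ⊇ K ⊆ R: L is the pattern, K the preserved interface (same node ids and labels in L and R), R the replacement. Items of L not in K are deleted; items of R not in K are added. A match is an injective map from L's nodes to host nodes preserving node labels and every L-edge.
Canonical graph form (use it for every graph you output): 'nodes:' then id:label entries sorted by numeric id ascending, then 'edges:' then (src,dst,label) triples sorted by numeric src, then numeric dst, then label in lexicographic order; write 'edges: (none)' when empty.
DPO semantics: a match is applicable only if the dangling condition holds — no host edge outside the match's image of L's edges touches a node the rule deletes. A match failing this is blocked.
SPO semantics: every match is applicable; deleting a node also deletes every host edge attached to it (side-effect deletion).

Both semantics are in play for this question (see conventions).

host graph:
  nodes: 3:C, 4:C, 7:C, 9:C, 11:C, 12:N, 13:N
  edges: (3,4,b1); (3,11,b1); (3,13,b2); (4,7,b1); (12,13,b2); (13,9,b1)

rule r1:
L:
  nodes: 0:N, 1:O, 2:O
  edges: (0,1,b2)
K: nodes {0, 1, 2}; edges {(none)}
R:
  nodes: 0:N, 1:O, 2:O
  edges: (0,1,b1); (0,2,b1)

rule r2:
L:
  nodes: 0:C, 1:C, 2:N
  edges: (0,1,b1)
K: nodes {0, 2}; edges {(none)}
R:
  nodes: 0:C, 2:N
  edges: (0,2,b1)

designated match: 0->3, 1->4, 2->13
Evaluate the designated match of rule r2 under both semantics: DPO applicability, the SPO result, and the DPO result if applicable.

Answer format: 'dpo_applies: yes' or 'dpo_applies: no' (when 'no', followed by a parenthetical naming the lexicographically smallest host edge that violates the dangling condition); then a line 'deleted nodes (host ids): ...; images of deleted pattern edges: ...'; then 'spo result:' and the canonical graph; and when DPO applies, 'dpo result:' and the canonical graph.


dpo_applies: no
(the rule deletes node 4, which keeps host edge (4,7,b1) outside the match image — the dangling condition fails, DPO blocks; SPO proceeds and side-deletes such edges)
deleted nodes (host ids): 4; images of deleted pattern edges: (3,4,b1)
spo result:
nodes: 3:C, 7:C, 9:C, 11:C, 12:N, 13:N
edges: (3,11,b1); (3,13,b1); (3,13,b2); (12,13,b2); (13,9,b1)
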